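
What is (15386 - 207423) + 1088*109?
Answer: -73445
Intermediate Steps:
(15386 - 207423) + 1088*109 = -192037 + 118592 = -73445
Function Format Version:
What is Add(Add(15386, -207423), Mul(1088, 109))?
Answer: -73445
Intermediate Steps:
Add(Add(15386, -207423), Mul(1088, 109)) = Add(-192037, 118592) = -73445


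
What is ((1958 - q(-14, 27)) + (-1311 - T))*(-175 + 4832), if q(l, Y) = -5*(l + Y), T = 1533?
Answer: -3823397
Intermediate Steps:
q(l, Y) = -5*Y - 5*l (q(l, Y) = -5*(Y + l) = -5*Y - 5*l)
((1958 - q(-14, 27)) + (-1311 - T))*(-175 + 4832) = ((1958 - (-5*27 - 5*(-14))) + (-1311 - 1*1533))*(-175 + 4832) = ((1958 - (-135 + 70)) + (-1311 - 1533))*4657 = ((1958 - 1*(-65)) - 2844)*4657 = ((1958 + 65) - 2844)*4657 = (2023 - 2844)*4657 = -821*4657 = -3823397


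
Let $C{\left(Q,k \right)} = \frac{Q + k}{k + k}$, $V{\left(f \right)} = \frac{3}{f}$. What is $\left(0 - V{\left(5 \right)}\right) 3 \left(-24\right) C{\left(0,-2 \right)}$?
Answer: $\frac{108}{5} \approx 21.6$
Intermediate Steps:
$C{\left(Q,k \right)} = \frac{Q + k}{2 k}$
$\left(0 - V{\left(5 \right)}\right) 3 \left(-24\right) C{\left(0,-2 \right)} = \left(0 - \frac{3}{5}\right) 3 \left(-24\right) \frac{0 - 2}{2 \left(-2\right)} = \left(0 - 3 \cdot \frac{1}{5}\right) 3 \left(-24\right) \frac{1}{2} \left(- \frac{1}{2}\right) \left(-2\right) = \left(0 - \frac{3}{5}\right) 3 \left(-24\right) \frac{1}{2} = \left(- \frac{3}{5}\right) 3 \left(-24\right) \frac{1}{2} = \left(- \frac{9}{5}\right) \left(-24\right) \frac{1}{2} = \frac{216}{5} \cdot \frac{1}{2} = \frac{108}{5}$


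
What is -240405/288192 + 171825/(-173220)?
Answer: -506453025/277336768 ≈ -1.8261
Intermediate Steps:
-240405/288192 + 171825/(-173220) = -240405*1/288192 + 171825*(-1/173220) = -80135/96064 - 11455/11548 = -506453025/277336768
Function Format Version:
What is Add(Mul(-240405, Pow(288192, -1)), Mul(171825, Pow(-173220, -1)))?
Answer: Rational(-506453025, 277336768) ≈ -1.8261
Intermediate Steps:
Add(Mul(-240405, Pow(288192, -1)), Mul(171825, Pow(-173220, -1))) = Add(Mul(-240405, Rational(1, 288192)), Mul(171825, Rational(-1, 173220))) = Add(Rational(-80135, 96064), Rational(-11455, 11548)) = Rational(-506453025, 277336768)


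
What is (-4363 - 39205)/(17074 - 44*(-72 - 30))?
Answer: -21784/10781 ≈ -2.0206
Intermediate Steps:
(-4363 - 39205)/(17074 - 44*(-72 - 30)) = -43568/(17074 - 44*(-102)) = -43568/(17074 + 4488) = -43568/21562 = -43568*1/21562 = -21784/10781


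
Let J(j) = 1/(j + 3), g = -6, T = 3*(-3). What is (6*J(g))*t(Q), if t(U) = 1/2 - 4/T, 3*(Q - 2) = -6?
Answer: -17/9 ≈ -1.8889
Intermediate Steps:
Q = 0 (Q = 2 + (1/3)*(-6) = 2 - 2 = 0)
T = -9
J(j) = 1/(3 + j)
t(U) = 17/18 (t(U) = 1/2 - 4/(-9) = 1*(1/2) - 4*(-1/9) = 1/2 + 4/9 = 17/18)
(6*J(g))*t(Q) = (6/(3 - 6))*(17/18) = (6/(-3))*(17/18) = (6*(-1/3))*(17/18) = -2*17/18 = -17/9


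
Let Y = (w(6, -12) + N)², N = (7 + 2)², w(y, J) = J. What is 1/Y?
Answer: 1/4761 ≈ 0.00021004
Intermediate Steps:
N = 81 (N = 9² = 81)
Y = 4761 (Y = (-12 + 81)² = 69² = 4761)
1/Y = 1/4761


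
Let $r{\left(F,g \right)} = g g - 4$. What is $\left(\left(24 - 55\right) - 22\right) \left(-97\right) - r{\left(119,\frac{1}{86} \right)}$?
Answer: $\frac{38052419}{7396} \approx 5145.0$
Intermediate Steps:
$r{\left(F,g \right)} = -4 + g^{2}$ ($r{\left(F,g \right)} = g^{2} - 4 = -4 + g^{2}$)
$\left(\left(24 - 55\right) - 22\right) \left(-97\right) - r{\left(119,\frac{1}{86} \right)} = \left(\left(24 - 55\right) - 22\right) \left(-97\right) - \left(-4 + \left(\frac{1}{86}\right)^{2}\right) = \left(-31 - 22\right) \left(-97\right) - \left(-4 + \left(\frac{1}{86}\right)^{2}\right) = \left(-53\right) \left(-97\right) - \left(-4 + \frac{1}{7396}\right) = 5141 - - \frac{29583}{7396} = 5141 + \frac{29583}{7396} = \frac{38052419}{7396}$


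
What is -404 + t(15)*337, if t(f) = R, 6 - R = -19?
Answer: 8021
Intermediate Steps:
R = 25 (R = 6 - 1*(-19) = 6 + 19 = 25)
t(f) = 25
-404 + t(15)*337 = -404 + 25*337 = -404 + 8425 = 8021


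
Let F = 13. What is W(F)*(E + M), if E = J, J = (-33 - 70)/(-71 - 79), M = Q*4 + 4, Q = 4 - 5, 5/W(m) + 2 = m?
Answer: 103/330 ≈ 0.31212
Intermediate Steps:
W(m) = 5/(-2 + m)
Q = -1
M = 0 (M = -1*4 + 4 = -4 + 4 = 0)
J = 103/150 (J = -103/(-150) = -103*(-1/150) = 103/150 ≈ 0.68667)
E = 103/150 ≈ 0.68667
W(F)*(E + M) = (5/(-2 + 13))*(103/150 + 0) = (5/11)*(103/150) = 103/330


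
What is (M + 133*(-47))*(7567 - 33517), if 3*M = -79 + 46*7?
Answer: 160111500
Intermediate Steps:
M = 81 (M = (-79 + 46*7)/3 = (-79 + 322)/3 = (1/3)*243 = 81)
(M + 133*(-47))*(7567 - 33517) = (81 + 133*(-47))*(7567 - 33517) = (81 - 6251)*(-25950) = -6170*(-25950) = 160111500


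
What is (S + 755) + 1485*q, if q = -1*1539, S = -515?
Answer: -2285175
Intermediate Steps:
q = -1539
(S + 755) + 1485*q = (-515 + 755) + 1485*(-1539) = 240 - 2285415 = -2285175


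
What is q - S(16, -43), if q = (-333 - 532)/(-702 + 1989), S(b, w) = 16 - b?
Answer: -865/1287 ≈ -0.67211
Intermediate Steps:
q = -865/1287 ≈ -0.67211
q - S(16, -43) = -865/1287 - (16 - 1*16) = -865/1287 - (16 - 16) = -865/1287 - 1*0 = -865/1287 + 0 = -865/1287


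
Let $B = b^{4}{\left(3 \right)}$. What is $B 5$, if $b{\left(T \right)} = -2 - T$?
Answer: $3125$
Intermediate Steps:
$B = 625$ ($B = \left(-2 - 3\right)^{4} = \left(-5\right)^{4} = 625$)
$B 5 = 625 \cdot 5 = 3125$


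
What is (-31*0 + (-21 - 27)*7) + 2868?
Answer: 2532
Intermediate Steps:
(-31*0 + (-21 - 27)*7) + 2868 = (0 - 48*7) + 2868 = (0 - 336) + 2868 = -336 + 2868 = 2532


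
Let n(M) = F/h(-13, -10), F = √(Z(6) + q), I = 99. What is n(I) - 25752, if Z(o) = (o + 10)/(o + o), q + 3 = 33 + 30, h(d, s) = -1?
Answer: -25752 - 2*√138/3 ≈ -25760.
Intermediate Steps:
q = 60 (q = -3 + (33 + 30) = -3 + 63 = 60)
Z(o) = (10 + o)/(2*o) (Z(o) = (10 + o)/((2*o)) = (10 + o)*(1/(2*o)) = (10 + o)/(2*o))
F = 2*√138/3 (F = √((½)*(10 + 6)/6 + 60) = √((½)*(⅙)*16 + 60) = √(4/3 + 60) = √(184/3) = 2*√138/3 ≈ 7.8316)
n(M) = -2*√138/3 (n(M) = (2*√138/3)/(-1) = (2*√138/3)*(-1) = -2*√138/3)
n(I) - 25752 = -2*√138/3 - 25752 = -25752 - 2*√138/3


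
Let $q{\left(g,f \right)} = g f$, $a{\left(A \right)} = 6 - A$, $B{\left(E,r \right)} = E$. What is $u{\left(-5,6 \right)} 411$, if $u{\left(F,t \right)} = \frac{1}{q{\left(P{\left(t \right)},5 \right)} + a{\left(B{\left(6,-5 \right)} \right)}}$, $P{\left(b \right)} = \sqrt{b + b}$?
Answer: $\frac{137 \sqrt{3}}{10} \approx 23.729$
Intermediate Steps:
$P{\left(b \right)} = \sqrt{2} \sqrt{b}$ ($P{\left(b \right)} = \sqrt{2 b} = \sqrt{2} \sqrt{b}$)
$q{\left(g,f \right)} = f g$
$u{\left(F,t \right)} = \frac{\sqrt{2}}{10 \sqrt{t}}$ ($u{\left(F,t \right)} = \frac{1}{5 \sqrt{2} \sqrt{t} + \left(6 - 6\right)} = \frac{1}{5 \sqrt{2} \sqrt{t} + 0} = \frac{1}{5 \sqrt{2} \sqrt{t}} = \frac{\sqrt{2}}{10 \sqrt{t}}$)
$u{\left(-5,6 \right)} 411 = \frac{\sqrt{2}}{10 \sqrt{6}} \cdot 411 = \frac{\sqrt{2} \frac{\sqrt{6}}{6}}{10} \cdot 411 = \frac{\sqrt{3}}{30} \cdot 411 = \frac{137 \sqrt{3}}{10}$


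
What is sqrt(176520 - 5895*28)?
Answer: 2*sqrt(2865) ≈ 107.05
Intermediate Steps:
sqrt(176520 - 5895*28) = sqrt(176520 - 165060) = sqrt(11460) = 2*sqrt(2865)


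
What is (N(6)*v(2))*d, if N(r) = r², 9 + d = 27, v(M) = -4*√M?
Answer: -2592*√2 ≈ -3665.6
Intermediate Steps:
d = 18 (d = -9 + 27 = 18)
(N(6)*v(2))*d = (6²*(-4*√2))*18 = (36*(-4*√2))*18 = -144*√2*18 = -2592*√2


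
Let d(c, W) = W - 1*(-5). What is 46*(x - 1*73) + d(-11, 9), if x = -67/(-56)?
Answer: -92091/28 ≈ -3289.0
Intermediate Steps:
x = 67/56 (x = -67*(-1/56) = 67/56 ≈ 1.1964)
d(c, W) = 5 + W (d(c, W) = W + 5 = 5 + W)
46*(x - 1*73) + d(-11, 9) = 46*(67/56 - 1*73) + (5 + 9) = 46*(67/56 - 73) + 14 = 46*(-4021/56) + 14 = -92483/28 + 14 = -92091/28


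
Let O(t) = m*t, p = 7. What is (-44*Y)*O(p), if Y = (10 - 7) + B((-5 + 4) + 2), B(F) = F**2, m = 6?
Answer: -7392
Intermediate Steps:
O(t) = 6*t
Y = 4 (Y = (10 - 7) + ((-5 + 4) + 2)**2 = 3 + (-1 + 2)**2 = 3 + 1**2 = 3 + 1 = 4)
(-44*Y)*O(p) = (-44*4)*(6*7) = -176*42 = -7392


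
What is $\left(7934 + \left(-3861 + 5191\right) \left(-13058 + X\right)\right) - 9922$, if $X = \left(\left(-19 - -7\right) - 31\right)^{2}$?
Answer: $-14909958$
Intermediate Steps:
$X = 1849$ ($X = \left(\left(-19 + 7\right) - 31\right)^{2} = \left(-12 - 31\right)^{2} = \left(-43\right)^{2} = 1849$)
$\left(7934 + \left(-3861 + 5191\right) \left(-13058 + X\right)\right) - 9922 = \left(7934 + \left(-3861 + 5191\right) \left(-13058 + 1849\right)\right) - 9922 = \left(7934 + 1330 \left(-11209\right)\right) - 9922 = \left(7934 - 14907970\right) - 9922 = -14900036 - 9922 = -14909958$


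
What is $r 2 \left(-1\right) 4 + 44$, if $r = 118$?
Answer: $-900$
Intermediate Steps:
$r 2 \left(-1\right) 4 + 44 = 118 \cdot 2 \left(-1\right) 4 + 44 = 118 \left(\left(-2\right) 4\right) + 44 = 118 \left(-8\right) + 44 = -944 + 44 = -900$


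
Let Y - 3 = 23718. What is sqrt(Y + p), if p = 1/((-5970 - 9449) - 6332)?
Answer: sqrt(11222547427970)/21751 ≈ 154.02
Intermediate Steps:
Y = 23721 (Y = 3 + 23718 = 23721)
p = -1/21751 (p = 1/(-15419 - 6332) = 1/(-21751) = -1/21751 ≈ -4.5975e-5)
sqrt(Y + p) = sqrt(23721 - 1/21751) = sqrt(515955470/21751) = sqrt(11222547427970)/21751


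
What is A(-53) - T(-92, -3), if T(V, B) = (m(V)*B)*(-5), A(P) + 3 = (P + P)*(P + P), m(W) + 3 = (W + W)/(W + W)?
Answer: 11263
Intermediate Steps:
m(W) = -2 (m(W) = -3 + (W + W)/(W + W) = -3 + (2*W)/((2*W)) = -3 + (2*W)*(1/(2*W)) = -3 + 1 = -2)
A(P) = -3 + 4*P**2 (A(P) = -3 + (P + P)*(P + P) = -3 + (2*P)*(2*P) = -3 + 4*P**2)
T(V, B) = 10*B (T(V, B) = -2*B*(-5) = 10*B)
A(-53) - T(-92, -3) = (-3 + 4*(-53)**2) - 10*(-3) = (-3 + 4*2809) - 1*(-30) = (-3 + 11236) + 30 = 11233 + 30 = 11263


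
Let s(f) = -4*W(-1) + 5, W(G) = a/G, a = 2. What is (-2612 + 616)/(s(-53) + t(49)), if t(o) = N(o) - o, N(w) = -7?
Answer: 1996/43 ≈ 46.419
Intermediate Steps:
t(o) = -7 - o
W(G) = 2/G
s(f) = 13 (s(f) = -8/(-1) + 5 = -8*(-1) + 5 = -4*(-2) + 5 = 8 + 5 = 13)
(-2612 + 616)/(s(-53) + t(49)) = (-2612 + 616)/(13 + (-7 - 1*49)) = -1996/(13 + (-7 - 49)) = -1996/(13 - 56) = -1996/(-43) = -1996*(-1/43) = 1996/43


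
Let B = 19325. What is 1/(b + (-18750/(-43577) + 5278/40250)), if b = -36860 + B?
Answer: -125283875/2196782413346 ≈ -5.7031e-5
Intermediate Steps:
b = -17535 (b = -36860 + 19325 = -17535)
1/(b + (-18750/(-43577) + 5278/40250)) = 1/(-17535 + (-18750/(-43577) + 5278/40250)) = 1/(-17535 + (-18750*(-1/43577) + 5278*(1/40250))) = 1/(-17535 + (18750/43577 + 377/2875)) = 1/(-17535 + 70334779/125283875) = 1/(-2196782413346/125283875) = -125283875/2196782413346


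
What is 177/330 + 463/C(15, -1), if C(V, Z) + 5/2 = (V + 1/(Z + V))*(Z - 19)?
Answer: -18479/18722 ≈ -0.98702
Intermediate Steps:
C(V, Z) = -5/2 + (-19 + Z)*(V + 1/(V + Z)) (C(V, Z) = -5/2 + (V + 1/(Z + V))*(Z - 19) = -5/2 + (V + 1/(V + Z))*(-19 + Z) = -5/2 + (-19 + Z)*(V + 1/(V + Z)))
177/330 + 463/C(15, -1) = 177/330 + 463/(((-19 - 19*15**2 - 5/2*15 - 3/2*(-1) + 15*(-1)**2 - 1*15**2 - 19*15*(-1))/(15 - 1))) = 177*(1/330) + 463/(((-19 - 19*225 - 75/2 + 3/2 + 15*1 - 1*225 + 285)/14)) = 59/110 + 463/(((-19 - 4275 - 75/2 + 3/2 + 15 - 225 + 285)/14)) = 59/110 + 463/(((1/14)*(-4255))) = 59/110 + 463/(-4255/14) = 59/110 + 463*(-14/4255) = 59/110 - 6482/4255 = -18479/18722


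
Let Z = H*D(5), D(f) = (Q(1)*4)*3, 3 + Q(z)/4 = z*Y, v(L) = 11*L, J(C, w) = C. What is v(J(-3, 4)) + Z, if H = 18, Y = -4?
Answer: -6081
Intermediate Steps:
Q(z) = -12 - 16*z (Q(z) = -12 + 4*(z*(-4)) = -12 + 4*(-4*z) = -12 - 16*z)
D(f) = -336 (D(f) = ((-12 - 16*1)*4)*3 = ((-12 - 16)*4)*3 = -28*4*3 = -112*3 = -336)
Z = -6048 (Z = 18*(-336) = -6048)
v(J(-3, 4)) + Z = 11*(-3) - 6048 = -33 - 6048 = -6081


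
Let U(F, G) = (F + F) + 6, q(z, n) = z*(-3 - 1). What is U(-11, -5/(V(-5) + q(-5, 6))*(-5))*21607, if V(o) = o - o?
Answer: -345712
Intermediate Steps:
V(o) = 0
q(z, n) = -4*z (q(z, n) = z*(-4) = -4*z)
U(F, G) = 6 + 2*F (U(F, G) = 2*F + 6 = 6 + 2*F)
U(-11, -5/(V(-5) + q(-5, 6))*(-5))*21607 = (6 + 2*(-11))*21607 = (6 - 22)*21607 = -16*21607 = -345712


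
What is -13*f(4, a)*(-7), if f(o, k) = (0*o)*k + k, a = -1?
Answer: -91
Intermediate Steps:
f(o, k) = k (f(o, k) = 0*k + k = 0 + k = k)
-13*f(4, a)*(-7) = -13*(-1)*(-7) = 13*(-7) = -91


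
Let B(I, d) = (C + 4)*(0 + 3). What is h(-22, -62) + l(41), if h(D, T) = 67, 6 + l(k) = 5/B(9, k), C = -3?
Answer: 188/3 ≈ 62.667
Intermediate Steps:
B(I, d) = 3 (B(I, d) = (-3 + 4)*(0 + 3) = 1*3 = 3)
l(k) = -13/3 (l(k) = -6 + 5/3 = -13/3)
h(-22, -62) + l(41) = 67 - 13/3 = 188/3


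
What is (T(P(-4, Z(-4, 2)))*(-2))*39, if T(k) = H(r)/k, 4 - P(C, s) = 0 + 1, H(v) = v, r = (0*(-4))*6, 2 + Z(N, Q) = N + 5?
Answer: 0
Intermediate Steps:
Z(N, Q) = 3 + N (Z(N, Q) = -2 + (N + 5) = -2 + (5 + N) = 3 + N)
r = 0 (r = 0*6 = 0)
P(C, s) = 3 (P(C, s) = 4 - (0 + 1) = 4 - 1*1 = 4 - 1 = 3)
T(k) = 0 (T(k) = 0/k = 0)
(T(P(-4, Z(-4, 2)))*(-2))*39 = (0*(-2))*39 = 0*39 = 0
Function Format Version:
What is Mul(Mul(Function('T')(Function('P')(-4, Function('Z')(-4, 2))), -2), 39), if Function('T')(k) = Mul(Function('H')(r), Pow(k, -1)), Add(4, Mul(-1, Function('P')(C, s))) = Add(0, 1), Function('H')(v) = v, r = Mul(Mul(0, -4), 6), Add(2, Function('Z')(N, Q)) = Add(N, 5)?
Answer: 0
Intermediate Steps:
Function('Z')(N, Q) = Add(3, N) (Function('Z')(N, Q) = Add(-2, Add(N, 5)) = Add(-2, Add(5, N)) = Add(3, N))
r = 0 (r = Mul(0, 6) = 0)
Function('P')(C, s) = 3 (Function('P')(C, s) = Add(4, Mul(-1, Add(0, 1))) = Add(4, Mul(-1, 1)) = Add(4, -1) = 3)
Function('T')(k) = 0 (Function('T')(k) = Mul(0, Pow(k, -1)) = 0)
Mul(Mul(Function('T')(Function('P')(-4, Function('Z')(-4, 2))), -2), 39) = Mul(Mul(0, -2), 39) = Mul(0, 39) = 0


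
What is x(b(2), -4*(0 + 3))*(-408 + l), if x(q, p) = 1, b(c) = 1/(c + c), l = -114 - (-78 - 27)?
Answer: -417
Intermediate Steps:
l = -9 (l = -114 - 1*(-105) = -114 + 105 = -9)
b(c) = 1/(2*c)
x(b(2), -4*(0 + 3))*(-408 + l) = 1*(-408 - 9) = 1*(-417) = -417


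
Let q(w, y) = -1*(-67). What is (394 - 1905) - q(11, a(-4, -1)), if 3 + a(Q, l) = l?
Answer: -1578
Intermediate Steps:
a(Q, l) = -3 + l
q(w, y) = 67
(394 - 1905) - q(11, a(-4, -1)) = (394 - 1905) - 1*67 = -1511 - 67 = -1578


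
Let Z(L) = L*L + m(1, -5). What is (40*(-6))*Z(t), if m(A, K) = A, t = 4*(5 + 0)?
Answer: -96240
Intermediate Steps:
t = 20 (t = 4*5 = 20)
Z(L) = 1 + L² (Z(L) = L*L + 1 = L² + 1 = 1 + L²)
(40*(-6))*Z(t) = (40*(-6))*(1 + 20²) = -240*(1 + 400) = -240*401 = -96240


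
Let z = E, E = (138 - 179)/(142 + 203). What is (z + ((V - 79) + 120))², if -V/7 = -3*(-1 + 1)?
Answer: 198922816/119025 ≈ 1671.3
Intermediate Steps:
V = 0 (V = -(-21)*(-1 + 1) = -(-21)*0 = -7*0 = 0)
E = -41/345 ≈ -0.11884
z = -41/345 ≈ -0.11884
(z + ((V - 79) + 120))² = (-41/345 + ((0 - 79) + 120))² = (-41/345 + (-79 + 120))² = (-41/345 + 41)² = (14104/345)² = 198922816/119025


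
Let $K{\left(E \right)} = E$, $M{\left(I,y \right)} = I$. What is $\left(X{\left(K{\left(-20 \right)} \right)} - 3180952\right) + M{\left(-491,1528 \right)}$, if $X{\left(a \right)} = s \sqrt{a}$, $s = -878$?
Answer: $-3181443 - 1756 i \sqrt{5} \approx -3.1814 \cdot 10^{6} - 3926.5 i$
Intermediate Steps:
$X{\left(a \right)} = - 878 \sqrt{a}$
$\left(X{\left(K{\left(-20 \right)} \right)} - 3180952\right) + M{\left(-491,1528 \right)} = \left(- 878 \sqrt{-20} - 3180952\right) - 491 = \left(- 878 \cdot 2 i \sqrt{5} - 3180952\right) - 491 = \left(- 1756 i \sqrt{5} - 3180952\right) - 491 = \left(-3180952 - 1756 i \sqrt{5}\right) - 491 = -3181443 - 1756 i \sqrt{5}$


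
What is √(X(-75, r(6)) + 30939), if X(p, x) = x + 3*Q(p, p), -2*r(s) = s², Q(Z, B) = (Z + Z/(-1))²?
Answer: √30921 ≈ 175.84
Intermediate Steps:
Q(Z, B) = 0 (Q(Z, B) = (Z + Z*(-1))² = (Z - Z)² = 0² = 0)
r(s) = -s²/2
X(p, x) = x (X(p, x) = x + 3*0 = x + 0 = x)
√(X(-75, r(6)) + 30939) = √(-½*6² + 30939) = √(-½*36 + 30939) = √(-18 + 30939) = √30921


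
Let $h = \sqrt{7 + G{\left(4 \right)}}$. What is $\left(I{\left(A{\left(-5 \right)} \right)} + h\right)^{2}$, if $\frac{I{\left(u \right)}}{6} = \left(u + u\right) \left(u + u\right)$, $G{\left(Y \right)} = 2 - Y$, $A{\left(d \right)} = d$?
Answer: $\left(600 + \sqrt{5}\right)^{2} \approx 3.6269 \cdot 10^{5}$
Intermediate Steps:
$I{\left(u \right)} = 24 u^{2}$ ($I{\left(u \right)} = 6 \left(u + u\right) \left(u + u\right) = 6 \cdot 2 u 2 u = 6 \cdot 4 u^{2} = 24 u^{2}$)
$h = \sqrt{5}$ ($h = \sqrt{7 + \left(2 - 4\right)} = \sqrt{7 - 2} = \sqrt{5} \approx 2.2361$)
$\left(I{\left(A{\left(-5 \right)} \right)} + h\right)^{2} = \left(24 \left(-5\right)^{2} + \sqrt{5}\right)^{2} = \left(24 \cdot 25 + \sqrt{5}\right)^{2} = \left(600 + \sqrt{5}\right)^{2}$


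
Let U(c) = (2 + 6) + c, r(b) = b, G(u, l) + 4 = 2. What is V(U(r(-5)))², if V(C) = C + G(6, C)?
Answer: 1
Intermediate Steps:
G(u, l) = -2 (G(u, l) = -4 + 2 = -2)
U(c) = 8 + c
V(C) = -2 + C (V(C) = C - 2 = -2 + C)
V(U(r(-5)))² = (-2 + (8 - 5))² = (-2 + 3)² = 1² = 1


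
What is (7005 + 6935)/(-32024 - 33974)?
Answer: -6970/32999 ≈ -0.21122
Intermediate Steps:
(7005 + 6935)/(-32024 - 33974) = 13940/(-65998) = 13940*(-1/65998) = -6970/32999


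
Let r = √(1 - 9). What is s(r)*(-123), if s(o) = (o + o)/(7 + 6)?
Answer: -492*I*√2/13 ≈ -53.523*I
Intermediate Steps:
r = 2*I*√2 (r = √(-8) = 2*I*√2 ≈ 2.8284*I)
s(o) = 2*o/13 (s(o) = (2*o)/13 = (2*o)*(1/13) = 2*o/13)
s(r)*(-123) = (2*(2*I*√2)/13)*(-123) = (4*I*√2/13)*(-123) = -492*I*√2/13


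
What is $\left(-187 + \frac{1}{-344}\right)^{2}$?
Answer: $\frac{4138220241}{118336} \approx 34970.0$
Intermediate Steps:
$\left(-187 + \frac{1}{-344}\right)^{2} = \left(-187 - \frac{1}{344}\right)^{2} = \left(- \frac{64329}{344}\right)^{2} = \frac{4138220241}{118336}$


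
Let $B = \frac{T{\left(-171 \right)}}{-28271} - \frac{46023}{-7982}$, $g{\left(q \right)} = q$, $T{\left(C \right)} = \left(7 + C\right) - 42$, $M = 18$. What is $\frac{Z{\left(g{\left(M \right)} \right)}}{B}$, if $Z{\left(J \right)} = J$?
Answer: $\frac{4061864196}{1302760525} \approx 3.1179$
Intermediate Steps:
$T{\left(C \right)} = -35 + C$
$B = \frac{1302760525}{225659122}$ ($B = \frac{-35 - 171}{-28271} - \frac{46023}{-7982} = \left(-206\right) \left(- \frac{1}{28271}\right) - - \frac{46023}{7982} = \frac{206}{28271} + \frac{46023}{7982} = \frac{1302760525}{225659122} \approx 5.7731$)
$\frac{Z{\left(g{\left(M \right)} \right)}}{B} = \frac{18}{\frac{1302760525}{225659122}} = 18 \cdot \frac{225659122}{1302760525} = \frac{4061864196}{1302760525}$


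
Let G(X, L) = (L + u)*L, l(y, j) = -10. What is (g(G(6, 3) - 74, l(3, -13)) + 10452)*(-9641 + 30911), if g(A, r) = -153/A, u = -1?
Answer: 444723795/2 ≈ 2.2236e+8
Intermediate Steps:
G(X, L) = L*(-1 + L) (G(X, L) = (L - 1)*L = (-1 + L)*L = L*(-1 + L))
(g(G(6, 3) - 74, l(3, -13)) + 10452)*(-9641 + 30911) = (-153/(3*(-1 + 3) - 74) + 10452)*(-9641 + 30911) = (-153/(3*2 - 74) + 10452)*21270 = (-153/(6 - 74) + 10452)*21270 = (-153/(-68) + 10452)*21270 = (-153*(-1/68) + 10452)*21270 = (9/4 + 10452)*21270 = (41817/4)*21270 = 444723795/2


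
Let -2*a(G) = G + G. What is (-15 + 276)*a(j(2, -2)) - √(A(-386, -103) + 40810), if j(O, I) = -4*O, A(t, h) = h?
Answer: 2088 - 3*√4523 ≈ 1886.2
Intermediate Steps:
a(G) = -G (a(G) = -(G + G)/2 = -G)
(-15 + 276)*a(j(2, -2)) - √(A(-386, -103) + 40810) = (-15 + 276)*(-(-4)*2) - √(-103 + 40810) = 261*(-1*(-8)) - √40707 = 261*8 - 3*√4523 = 2088 - 3*√4523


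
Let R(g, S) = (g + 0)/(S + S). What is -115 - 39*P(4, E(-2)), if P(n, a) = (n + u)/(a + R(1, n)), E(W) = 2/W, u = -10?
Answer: -2677/7 ≈ -382.43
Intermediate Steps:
R(g, S) = g/(2*S) (R(g, S) = g/((2*S)) = g*(1/(2*S)) = g/(2*S))
P(n, a) = (-10 + n)/(a + 1/(2*n)) (P(n, a) = (n - 10)/(a + (½)*1/n) = (-10 + n)/(a + 1/(2*n)))
-115 - 39*P(4, E(-2)) = -115 - 78*4*(-10 + 4)/(1 + 2*(2/(-2))*4) = -115 - 78*4*(-6)/(1 + 2*(2*(-½))*4) = -115 - 78*4*(-6)/(1 + 2*(-1)*4) = -115 - 78*4*(-6)/(1 - 8) = -115 - 78*4*(-6)/(-7) = -115 - 78*4*(-1)*(-6)/7 = -115 - 39*48/7 = -115 - 1872/7 = -2677/7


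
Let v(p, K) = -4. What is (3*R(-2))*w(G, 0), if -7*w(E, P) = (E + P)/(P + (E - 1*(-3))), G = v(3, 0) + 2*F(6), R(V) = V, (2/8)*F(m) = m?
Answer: 264/329 ≈ 0.80243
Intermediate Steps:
F(m) = 4*m
G = 44 (G = -4 + 2*(4*6) = -4 + 2*24 = -4 + 48 = 44)
w(E, P) = -(E + P)/(7*(3 + E + P)) (w(E, P) = -(E + P)/(7*(P + (E - 1*(-3)))) = -(E + P)/(7*(P + (E + 3))) = -(E + P)/(7*(P + (3 + E))) = -(E + P)/(7*(3 + E + P)))
(3*R(-2))*w(G, 0) = (3*(-2))*((-1*44 - 1*0)/(7*(3 + 44 + 0))) = -6*(-44 + 0)/(7*47) = -6*(-44)/(7*47) = -6*(-44/329) = 264/329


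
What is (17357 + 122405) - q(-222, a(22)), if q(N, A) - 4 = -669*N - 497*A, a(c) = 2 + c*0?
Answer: -7766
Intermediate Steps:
a(c) = 2 (a(c) = 2 + 0 = 2)
q(N, A) = 4 - 669*N - 497*A (q(N, A) = 4 + (-669*N - 497*A) = 4 - 669*N - 497*A)
(17357 + 122405) - q(-222, a(22)) = (17357 + 122405) - (4 - 669*(-222) - 497*2) = 139762 - (4 + 148518 - 994) = 139762 - 1*147528 = 139762 - 147528 = -7766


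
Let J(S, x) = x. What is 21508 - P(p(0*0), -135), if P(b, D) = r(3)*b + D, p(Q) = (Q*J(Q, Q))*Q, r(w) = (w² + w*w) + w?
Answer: 21643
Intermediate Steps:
r(w) = w + 2*w² (r(w) = (w² + w²) + w = 2*w² + w = w + 2*w²)
p(Q) = Q³ (p(Q) = (Q*Q)*Q = Q²*Q = Q³)
P(b, D) = D + 21*b (P(b, D) = (3*(1 + 2*3))*b + D = (3*(1 + 6))*b + D = (3*7)*b + D = 21*b + D = D + 21*b)
21508 - P(p(0*0), -135) = 21508 - (-135 + 21*(0*0)³) = 21508 - (-135 + 21*0³) = 21508 - (-135 + 21*0) = 21508 - (-135 + 0) = 21508 - 1*(-135) = 21508 + 135 = 21643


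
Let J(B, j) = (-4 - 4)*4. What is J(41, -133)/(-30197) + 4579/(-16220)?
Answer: -137753023/489795340 ≈ -0.28125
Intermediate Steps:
J(B, j) = -32 (J(B, j) = -8*4 = -32)
J(41, -133)/(-30197) + 4579/(-16220) = -32/(-30197) + 4579/(-16220) = -32*(-1/30197) + 4579*(-1/16220) = 32/30197 - 4579/16220 = -137753023/489795340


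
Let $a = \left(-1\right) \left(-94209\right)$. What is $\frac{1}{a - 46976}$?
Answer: $\frac{1}{47233} \approx 2.1172 \cdot 10^{-5}$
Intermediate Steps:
$a = 94209$
$\frac{1}{a - 46976} = \frac{1}{94209 - 46976} = \frac{1}{47233}$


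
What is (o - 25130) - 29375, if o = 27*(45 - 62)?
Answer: -54964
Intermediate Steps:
o = -459 (o = 27*(-17) = -459)
(o - 25130) - 29375 = (-459 - 25130) - 29375 = -25589 - 29375 = -54964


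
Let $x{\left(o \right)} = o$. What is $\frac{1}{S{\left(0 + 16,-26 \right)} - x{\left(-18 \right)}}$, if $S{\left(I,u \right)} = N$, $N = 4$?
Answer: $\frac{1}{22} \approx 0.045455$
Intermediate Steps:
$S{\left(I,u \right)} = 4$
$\frac{1}{S{\left(0 + 16,-26 \right)} - x{\left(-18 \right)}} = \frac{1}{4 - -18} = \frac{1}{4 + 18} = \frac{1}{22}$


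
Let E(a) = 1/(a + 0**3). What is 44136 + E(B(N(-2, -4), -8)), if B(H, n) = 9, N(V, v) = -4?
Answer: 397225/9 ≈ 44136.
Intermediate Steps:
E(a) = 1/a (E(a) = 1/(a + 0) = 1/a)
44136 + E(B(N(-2, -4), -8)) = 44136 + 1/9 = 397225/9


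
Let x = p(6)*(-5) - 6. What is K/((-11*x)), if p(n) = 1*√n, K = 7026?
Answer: -7026/209 + 5855*√6/209 ≈ 35.004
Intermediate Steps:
p(n) = √n
x = -6 - 5*√6 (x = √6*(-5) - 6 = -5*√6 - 6 = -6 - 5*√6 ≈ -18.247)
K/((-11*x)) = 7026/((-11*(-6 - 5*√6))) = 7026/(66 + 55*√6)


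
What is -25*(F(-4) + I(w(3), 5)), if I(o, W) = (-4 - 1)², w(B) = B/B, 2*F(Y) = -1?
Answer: -1225/2 ≈ -612.50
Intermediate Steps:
F(Y) = -½ (F(Y) = (½)*(-1) = -½)
w(B) = 1
I(o, W) = 25 (I(o, W) = (-5)² = 25)
-25*(F(-4) + I(w(3), 5)) = -25*(-½ + 25) = -25*49/2 = -1225/2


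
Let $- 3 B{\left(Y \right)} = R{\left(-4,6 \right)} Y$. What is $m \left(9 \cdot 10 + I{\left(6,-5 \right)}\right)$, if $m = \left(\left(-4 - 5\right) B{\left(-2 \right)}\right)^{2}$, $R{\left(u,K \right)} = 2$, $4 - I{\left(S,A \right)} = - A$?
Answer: $12816$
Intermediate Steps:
$I{\left(S,A \right)} = 4 + A$ ($I{\left(S,A \right)} = 4 - - A = 4 + A$)
$B{\left(Y \right)} = - \frac{2 Y}{3}$
$m = 144$ ($m = \left(\left(-4 - 5\right) \left(\left(- \frac{2}{3}\right) \left(-2\right)\right)\right)^{2} = \left(\left(-9\right) \frac{4}{3}\right)^{2} = \left(-12\right)^{2} = 144$)
$m \left(9 \cdot 10 + I{\left(6,-5 \right)}\right) = 144 \left(9 \cdot 10 + \left(4 - 5\right)\right) = 144 \left(90 - 1\right) = 144 \cdot 89 = 12816$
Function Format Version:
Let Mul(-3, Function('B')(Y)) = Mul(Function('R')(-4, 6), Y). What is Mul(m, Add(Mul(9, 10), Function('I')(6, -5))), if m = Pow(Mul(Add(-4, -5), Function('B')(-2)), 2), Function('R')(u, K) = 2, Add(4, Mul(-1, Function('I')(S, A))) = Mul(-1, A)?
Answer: 12816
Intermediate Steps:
Function('I')(S, A) = Add(4, A) (Function('I')(S, A) = Add(4, Mul(-1, Mul(-1, A))) = Add(4, A))
Function('B')(Y) = Mul(Rational(-2, 3), Y) (Function('B')(Y) = Mul(Rational(-1, 3), Mul(2, Y)) = Mul(Rational(-2, 3), Y))
m = 144 (m = Pow(Mul(Add(-4, -5), Mul(Rational(-2, 3), -2)), 2) = Pow(Mul(-9, Rational(4, 3)), 2) = Pow(-12, 2) = 144)
Mul(m, Add(Mul(9, 10), Function('I')(6, -5))) = Mul(144, Add(Mul(9, 10), Add(4, -5))) = Mul(144, Add(90, -1)) = Mul(144, 89) = 12816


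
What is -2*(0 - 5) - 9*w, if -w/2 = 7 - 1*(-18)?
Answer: 460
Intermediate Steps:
w = -50 (w = -2*(7 - 1*(-18)) = -2*(7 + 18) = -2*25 = -50)
-2*(0 - 5) - 9*w = -2*(0 - 5) - 9*(-50) = -2*(-5) + 450 = 10 + 450 = 460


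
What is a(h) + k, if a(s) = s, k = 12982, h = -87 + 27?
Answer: 12922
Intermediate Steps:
h = -60
a(h) + k = -60 + 12982 = 12922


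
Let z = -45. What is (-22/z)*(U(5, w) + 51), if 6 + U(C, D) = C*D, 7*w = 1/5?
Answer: 6952/315 ≈ 22.070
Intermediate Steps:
w = 1/35 (w = (⅐)/5 = (⅐)*(⅕) = 1/35 ≈ 0.028571)
U(C, D) = -6 + C*D
(-22/z)*(U(5, w) + 51) = (-22/(-45))*((-6 + 5*(1/35)) + 51) = (-22*(-1/45))*((-6 + ⅐) + 51) = 22*(-41/7 + 51)/45 = (22/45)*(316/7) = 6952/315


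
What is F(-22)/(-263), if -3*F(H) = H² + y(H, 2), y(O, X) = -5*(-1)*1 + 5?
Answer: 494/789 ≈ 0.62611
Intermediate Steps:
y(O, X) = 10 (y(O, X) = 5*1 + 5 = 5 + 5 = 10)
F(H) = -10/3 - H²/3 (F(H) = -(H² + 10)/3 = -(10 + H²)/3 = -10/3 - H²/3)
F(-22)/(-263) = (-10/3 - ⅓*(-22)²)/(-263) = (-10/3 - ⅓*484)*(-1/263) = (-10/3 - 484/3)*(-1/263) = -494/3*(-1/263) = 494/789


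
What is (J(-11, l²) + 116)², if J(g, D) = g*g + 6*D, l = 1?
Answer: 59049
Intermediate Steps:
J(g, D) = g² + 6*D
(J(-11, l²) + 116)² = (((-11)² + 6*1²) + 116)² = ((121 + 6*1) + 116)² = ((121 + 6) + 116)² = (127 + 116)² = 243² = 59049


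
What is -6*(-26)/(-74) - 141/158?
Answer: -17541/5846 ≈ -3.0005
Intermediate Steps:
-6*(-26)/(-74) - 141/158 = 156*(-1/74) - 141*1/158 = -78/37 - 141/158 = -17541/5846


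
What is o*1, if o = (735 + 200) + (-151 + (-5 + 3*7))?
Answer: 800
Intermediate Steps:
o = 800 (o = 935 + (-151 + (-5 + 21)) = 935 + (-151 + 16) = 935 - 135 = 800)
o*1 = 800*1 = 800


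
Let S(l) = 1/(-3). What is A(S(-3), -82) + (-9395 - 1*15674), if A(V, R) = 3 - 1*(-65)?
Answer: -25001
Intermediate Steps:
S(l) = -⅓
A(V, R) = 68 (A(V, R) = 3 + 65 = 68)
A(S(-3), -82) + (-9395 - 1*15674) = 68 + (-9395 - 1*15674) = 68 + (-9395 - 15674) = 68 - 25069 = -25001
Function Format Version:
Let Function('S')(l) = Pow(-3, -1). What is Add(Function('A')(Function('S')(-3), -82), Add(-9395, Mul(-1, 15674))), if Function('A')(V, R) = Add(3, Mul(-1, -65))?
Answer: -25001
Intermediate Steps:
Function('S')(l) = Rational(-1, 3)
Function('A')(V, R) = 68 (Function('A')(V, R) = Add(3, 65) = 68)
Add(Function('A')(Function('S')(-3), -82), Add(-9395, Mul(-1, 15674))) = Add(68, Add(-9395, Mul(-1, 15674))) = Add(68, Add(-9395, -15674)) = Add(68, -25069) = -25001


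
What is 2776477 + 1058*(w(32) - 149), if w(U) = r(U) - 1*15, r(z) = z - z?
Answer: 2602965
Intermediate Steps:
r(z) = 0
w(U) = -15 (w(U) = 0 - 1*15 = 0 - 15 = -15)
2776477 + 1058*(w(32) - 149) = 2776477 + 1058*(-15 - 149) = 2776477 + 1058*(-164) = 2776477 - 173512 = 2602965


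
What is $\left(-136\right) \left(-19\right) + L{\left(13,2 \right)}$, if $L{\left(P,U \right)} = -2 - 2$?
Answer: $2580$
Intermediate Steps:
$L{\left(P,U \right)} = -4$ ($L{\left(P,U \right)} = -2 - 2 = -4$)
$\left(-136\right) \left(-19\right) + L{\left(13,2 \right)} = \left(-136\right) \left(-19\right) - 4 = 2584 - 4 = 2580$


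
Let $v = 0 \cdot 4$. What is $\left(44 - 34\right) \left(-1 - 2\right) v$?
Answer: $0$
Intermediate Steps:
$v = 0$
$\left(44 - 34\right) \left(-1 - 2\right) v = \left(44 - 34\right) \left(-1 - 2\right) 0 = 10 \left(\left(-3\right) 0\right) = 10 \cdot 0 = 0$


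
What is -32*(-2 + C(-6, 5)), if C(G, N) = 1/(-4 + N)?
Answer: 32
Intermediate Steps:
-32*(-2 + C(-6, 5)) = -32*(-2 + 1/(-4 + 5)) = -32*(-2 + 1/1) = -32*(-2 + 1) = -32*(-1) = 32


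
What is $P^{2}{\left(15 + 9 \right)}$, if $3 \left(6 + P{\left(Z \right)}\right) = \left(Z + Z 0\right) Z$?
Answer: $34596$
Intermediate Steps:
$P{\left(Z \right)} = -6 + \frac{Z^{2}}{3}$ ($P{\left(Z \right)} = -6 + \frac{\left(Z + Z 0\right) Z}{3} = -6 + \frac{\left(Z + 0\right) Z}{3} = -6 + \frac{Z Z}{3} = -6 + \frac{Z^{2}}{3}$)
$P^{2}{\left(15 + 9 \right)} = \left(-6 + \frac{\left(15 + 9\right)^{2}}{3}\right)^{2} = \left(-6 + \frac{24^{2}}{3}\right)^{2} = \left(-6 + \frac{1}{3} \cdot 576\right)^{2} = \left(-6 + 192\right)^{2} = 186^{2} = 34596$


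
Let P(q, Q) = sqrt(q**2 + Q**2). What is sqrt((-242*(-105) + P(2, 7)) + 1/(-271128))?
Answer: sqrt(466974767551578 + 18377598096*sqrt(53))/135564 ≈ 159.43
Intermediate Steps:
P(q, Q) = sqrt(Q**2 + q**2)
sqrt((-242*(-105) + P(2, 7)) + 1/(-271128)) = sqrt((-242*(-105) + sqrt(7**2 + 2**2)) + 1/(-271128)) = sqrt((25410 + sqrt(49 + 4)) - 1/271128) = sqrt((25410 + sqrt(53)) - 1/271128) = sqrt(6889362479/271128 + sqrt(53))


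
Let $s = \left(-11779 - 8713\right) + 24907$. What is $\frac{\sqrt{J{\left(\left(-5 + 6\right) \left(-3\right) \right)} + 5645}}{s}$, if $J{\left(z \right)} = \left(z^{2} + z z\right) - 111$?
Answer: $\frac{4 \sqrt{347}}{4415} \approx 0.016877$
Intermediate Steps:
$J{\left(z \right)} = -111 + 2 z^{2}$ ($J{\left(z \right)} = \left(z^{2} + z^{2}\right) - 111 = 2 z^{2} - 111 = -111 + 2 z^{2}$)
$s = 4415$ ($s = -20492 + 24907 = 4415$)
$\frac{\sqrt{J{\left(\left(-5 + 6\right) \left(-3\right) \right)} + 5645}}{s} = \frac{\sqrt{\left(-111 + 2 \left(\left(-5 + 6\right) \left(-3\right)\right)^{2}\right) + 5645}}{4415} = \sqrt{\left(-111 + 2 \left(1 \left(-3\right)\right)^{2}\right) + 5645} \cdot \frac{1}{4415} = \sqrt{\left(-111 + 2 \left(-3\right)^{2}\right) + 5645} \cdot \frac{1}{4415} = \sqrt{\left(-111 + 2 \cdot 9\right) + 5645} \cdot \frac{1}{4415} = \sqrt{\left(-111 + 18\right) + 5645} \cdot \frac{1}{4415} = \sqrt{-93 + 5645} \cdot \frac{1}{4415} = \sqrt{5552} \cdot \frac{1}{4415} = 4 \sqrt{347} \cdot \frac{1}{4415} = \frac{4 \sqrt{347}}{4415}$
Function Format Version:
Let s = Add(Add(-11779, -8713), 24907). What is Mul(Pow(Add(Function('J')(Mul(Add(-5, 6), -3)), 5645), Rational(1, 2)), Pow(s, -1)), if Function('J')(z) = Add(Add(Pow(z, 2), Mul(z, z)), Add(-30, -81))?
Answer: Mul(Rational(4, 4415), Pow(347, Rational(1, 2))) ≈ 0.016877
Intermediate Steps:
Function('J')(z) = Add(-111, Mul(2, Pow(z, 2))) (Function('J')(z) = Add(Add(Pow(z, 2), Pow(z, 2)), -111) = Add(Mul(2, Pow(z, 2)), -111) = Add(-111, Mul(2, Pow(z, 2))))
s = 4415 (s = Add(-20492, 24907) = 4415)
Mul(Pow(Add(Function('J')(Mul(Add(-5, 6), -3)), 5645), Rational(1, 2)), Pow(s, -1)) = Mul(Pow(Add(Add(-111, Mul(2, Pow(Mul(Add(-5, 6), -3), 2))), 5645), Rational(1, 2)), Pow(4415, -1)) = Mul(Pow(Add(Add(-111, Mul(2, Pow(Mul(1, -3), 2))), 5645), Rational(1, 2)), Rational(1, 4415)) = Mul(Pow(Add(Add(-111, Mul(2, Pow(-3, 2))), 5645), Rational(1, 2)), Rational(1, 4415)) = Mul(Pow(Add(Add(-111, Mul(2, 9)), 5645), Rational(1, 2)), Rational(1, 4415)) = Mul(Pow(Add(Add(-111, 18), 5645), Rational(1, 2)), Rational(1, 4415)) = Mul(Pow(Add(-93, 5645), Rational(1, 2)), Rational(1, 4415)) = Mul(Pow(5552, Rational(1, 2)), Rational(1, 4415)) = Mul(Mul(4, Pow(347, Rational(1, 2))), Rational(1, 4415)) = Mul(Rational(4, 4415), Pow(347, Rational(1, 2)))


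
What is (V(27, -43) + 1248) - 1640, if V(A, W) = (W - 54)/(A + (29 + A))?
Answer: -32633/83 ≈ -393.17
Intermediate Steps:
V(A, W) = (-54 + W)/(29 + 2*A)
(V(27, -43) + 1248) - 1640 = ((-54 - 43)/(29 + 2*27) + 1248) - 1640 = (-97/(29 + 54) + 1248) - 1640 = (-97/83 + 1248) - 1640 = 103487/83 - 1640 = -32633/83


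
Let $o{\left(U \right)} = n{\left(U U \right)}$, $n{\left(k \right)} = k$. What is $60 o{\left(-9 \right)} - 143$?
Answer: $4717$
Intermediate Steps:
$o{\left(U \right)} = U^{2}$ ($o{\left(U \right)} = U U = U^{2}$)
$60 o{\left(-9 \right)} - 143 = 60 \left(-9\right)^{2} - 143 = 60 \cdot 81 - 143 = 4860 - 143 = 4717$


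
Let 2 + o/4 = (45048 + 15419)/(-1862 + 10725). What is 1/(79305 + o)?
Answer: 8863/703051179 ≈ 1.2606e-5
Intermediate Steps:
o = 170964/8863 (o = -8 + 4*((45048 + 15419)/(-1862 + 10725)) = -8 + 4*(60467/8863) = -8 + 241868/8863 = 170964/8863 ≈ 19.290)
1/(79305 + o) = 1/(79305 + 170964/8863) = 1/(703051179/8863) = 8863/703051179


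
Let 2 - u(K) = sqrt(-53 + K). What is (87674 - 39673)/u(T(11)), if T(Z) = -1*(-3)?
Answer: 48001/27 + 240005*I*sqrt(2)/54 ≈ 1777.8 + 6285.5*I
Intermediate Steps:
T(Z) = 3
u(K) = 2 - sqrt(-53 + K)
(87674 - 39673)/u(T(11)) = (87674 - 39673)/(2 - sqrt(-53 + 3)) = 48001/(2 - sqrt(-50)) = 48001/(2 - 5*I*sqrt(2))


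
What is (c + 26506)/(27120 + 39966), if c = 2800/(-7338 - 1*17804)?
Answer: 166602763/421669053 ≈ 0.39510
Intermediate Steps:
c = -1400/12571 (c = 2800/(-7338 - 17804) = 2800/(-25142) = 2800*(-1/25142) = -1400/12571 ≈ -0.11137)
(c + 26506)/(27120 + 39966) = (-1400/12571 + 26506)/(27120 + 39966) = (333205526/12571)/67086 = (333205526/12571)*(1/67086) = 166602763/421669053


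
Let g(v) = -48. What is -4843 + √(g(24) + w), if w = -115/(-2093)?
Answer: -4843 + I*√397033/91 ≈ -4843.0 + 6.9242*I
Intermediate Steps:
w = 5/91 (w = -115*(-1/2093) = 5/91 ≈ 0.054945)
-4843 + √(g(24) + w) = -4843 + √(-48 + 5/91) = -4843 + √(-4363/91) = -4843 + I*√397033/91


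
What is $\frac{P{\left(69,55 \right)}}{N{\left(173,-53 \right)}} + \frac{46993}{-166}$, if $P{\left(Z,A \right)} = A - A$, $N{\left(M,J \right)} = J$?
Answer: $- \frac{46993}{166} \approx -283.09$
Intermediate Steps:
$P{\left(Z,A \right)} = 0$
$\frac{P{\left(69,55 \right)}}{N{\left(173,-53 \right)}} + \frac{46993}{-166} = \frac{0}{-53} + \frac{46993}{-166} = 0 \left(- \frac{1}{53}\right) + 46993 \left(- \frac{1}{166}\right) = 0 - \frac{46993}{166} = - \frac{46993}{166}$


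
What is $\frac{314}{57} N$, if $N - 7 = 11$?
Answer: $\frac{1884}{19} \approx 99.158$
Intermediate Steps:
$N = 18$ ($N = 7 + 11 = 18$)
$\frac{314}{57} N = \frac{314}{57} \cdot 18 = \frac{1884}{19}$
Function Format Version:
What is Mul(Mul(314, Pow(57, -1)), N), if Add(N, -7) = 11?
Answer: Rational(1884, 19) ≈ 99.158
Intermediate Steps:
N = 18 (N = Add(7, 11) = 18)
Mul(Mul(314, Pow(57, -1)), N) = Mul(Mul(314, Pow(57, -1)), 18) = Mul(Mul(314, Rational(1, 57)), 18) = Mul(Rational(314, 57), 18) = Rational(1884, 19)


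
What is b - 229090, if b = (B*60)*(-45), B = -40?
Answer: -121090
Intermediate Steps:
b = 108000 (b = -40*60*(-45) = -2400*(-45) = 108000)
b - 229090 = 108000 - 229090 = -121090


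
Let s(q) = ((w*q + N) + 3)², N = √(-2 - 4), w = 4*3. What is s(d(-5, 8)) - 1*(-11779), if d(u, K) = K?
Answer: 21574 + 198*I*√6 ≈ 21574.0 + 485.0*I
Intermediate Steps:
w = 12
N = I*√6 (N = √(-6) = I*√6 ≈ 2.4495*I)
s(q) = (3 + 12*q + I*√6)² (s(q) = ((12*q + I*√6) + 3)² = (3 + 12*q + I*√6)²)
s(d(-5, 8)) - 1*(-11779) = (3 + 12*8 + I*√6)² - 1*(-11779) = (3 + 96 + I*√6)² + 11779 = (99 + I*√6)² + 11779 = 11779 + (99 + I*√6)²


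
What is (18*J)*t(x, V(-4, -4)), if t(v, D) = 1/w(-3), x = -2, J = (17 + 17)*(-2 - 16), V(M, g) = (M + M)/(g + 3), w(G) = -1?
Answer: 11016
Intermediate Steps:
V(M, g) = 2*M/(3 + g) (V(M, g) = (2*M)/(3 + g) = 2*M/(3 + g))
J = -612 (J = 34*(-18) = -612)
t(v, D) = -1 (t(v, D) = 1/(-1) = -1)
(18*J)*t(x, V(-4, -4)) = (18*(-612))*(-1) = -11016*(-1) = 11016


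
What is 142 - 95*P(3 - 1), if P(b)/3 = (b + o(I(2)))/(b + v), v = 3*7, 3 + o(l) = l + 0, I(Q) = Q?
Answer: 2981/23 ≈ 129.61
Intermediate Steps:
o(l) = -3 + l (o(l) = -3 + (l + 0) = -3 + l)
v = 21
P(b) = 3*(-1 + b)/(21 + b) (P(b) = 3*((b + (-3 + 2))/(b + 21)) = 3*((b - 1)/(21 + b)) = 3*((-1 + b)/(21 + b)) = 3*(-1 + b)/(21 + b))
142 - 95*P(3 - 1) = 142 - 285*(-1 + (3 - 1))/(21 + (3 - 1)) = 142 - 285*(-1 + 2)/(21 + 2) = 142 - 285/23 = 2981/23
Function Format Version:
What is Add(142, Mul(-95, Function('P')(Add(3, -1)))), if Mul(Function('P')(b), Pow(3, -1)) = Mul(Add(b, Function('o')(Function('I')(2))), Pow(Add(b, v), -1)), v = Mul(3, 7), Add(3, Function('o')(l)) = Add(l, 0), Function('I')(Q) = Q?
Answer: Rational(2981, 23) ≈ 129.61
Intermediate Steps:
Function('o')(l) = Add(-3, l) (Function('o')(l) = Add(-3, Add(l, 0)) = Add(-3, l))
v = 21
Function('P')(b) = Mul(3, Pow(Add(21, b), -1), Add(-1, b)) (Function('P')(b) = Mul(3, Mul(Add(b, Add(-3, 2)), Pow(Add(b, 21), -1))) = Mul(3, Mul(Add(b, -1), Pow(Add(21, b), -1))) = Mul(3, Mul(Add(-1, b), Pow(Add(21, b), -1))) = Mul(3, Mul(Pow(Add(21, b), -1), Add(-1, b))) = Mul(3, Pow(Add(21, b), -1), Add(-1, b)))
Add(142, Mul(-95, Function('P')(Add(3, -1)))) = Add(142, Mul(-95, Mul(3, Pow(Add(21, Add(3, -1)), -1), Add(-1, Add(3, -1))))) = Add(142, Mul(-95, Mul(3, Pow(Add(21, 2), -1), Add(-1, 2)))) = Add(142, Mul(-95, Mul(3, Pow(23, -1), 1))) = Add(142, Mul(-95, Mul(3, Rational(1, 23), 1))) = Add(142, Mul(-95, Rational(3, 23))) = Add(142, Rational(-285, 23)) = Rational(2981, 23)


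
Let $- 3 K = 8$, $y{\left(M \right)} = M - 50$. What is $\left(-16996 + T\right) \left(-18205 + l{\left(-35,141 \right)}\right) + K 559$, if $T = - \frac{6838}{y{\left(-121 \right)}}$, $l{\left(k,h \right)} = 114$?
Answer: $\frac{52454201594}{171} \approx 3.0675 \cdot 10^{8}$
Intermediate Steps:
$y{\left(M \right)} = -50 + M$
$K = - \frac{8}{3}$ ($K = \left(- \frac{1}{3}\right) 8 = - \frac{8}{3} \approx -2.6667$)
$T = \frac{6838}{171}$ ($T = - \frac{6838}{-50 - 121} = - \frac{6838}{-171} = \left(-6838\right) \left(- \frac{1}{171}\right) = \frac{6838}{171} \approx 39.988$)
$\left(-16996 + T\right) \left(-18205 + l{\left(-35,141 \right)}\right) + K 559 = \left(-16996 + \frac{6838}{171}\right) \left(-18205 + 114\right) - \frac{4472}{3} = \left(- \frac{2899478}{171}\right) \left(-18091\right) - \frac{4472}{3} = \frac{52454456498}{171} - \frac{4472}{3} = \frac{52454201594}{171}$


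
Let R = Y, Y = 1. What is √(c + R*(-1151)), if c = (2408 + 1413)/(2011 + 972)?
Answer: 6*I*√284181461/2983 ≈ 33.908*I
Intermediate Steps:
R = 1
c = 3821/2983 ≈ 1.2809
√(c + R*(-1151)) = √(3821/2983 + 1*(-1151)) = √(3821/2983 - 1151) = √(-3429612/2983) = 6*I*√284181461/2983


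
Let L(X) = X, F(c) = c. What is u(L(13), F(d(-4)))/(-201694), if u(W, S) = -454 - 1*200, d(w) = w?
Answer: 327/100847 ≈ 0.0032425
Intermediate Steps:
u(W, S) = -654 (u(W, S) = -454 - 200 = -654)
u(L(13), F(d(-4)))/(-201694) = -654/(-201694) = -654*(-1/201694) = 327/100847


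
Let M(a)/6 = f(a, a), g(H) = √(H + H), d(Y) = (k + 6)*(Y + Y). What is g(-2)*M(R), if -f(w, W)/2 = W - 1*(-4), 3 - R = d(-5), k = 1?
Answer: -1848*I ≈ -1848.0*I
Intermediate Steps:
d(Y) = 14*Y (d(Y) = (1 + 6)*(Y + Y) = 7*(2*Y) = 14*Y)
R = 73 (R = 3 - 14*(-5) = 3 - 1*(-70) = 3 + 70 = 73)
g(H) = √2*√H (g(H) = √(2*H) = √2*√H)
f(w, W) = -8 - 2*W (f(w, W) = -2*(W - 1*(-4)) = -2*(W + 4) = -2*(4 + W) = -8 - 2*W)
M(a) = -48 - 12*a (M(a) = 6*(-8 - 2*a) = -48 - 12*a)
g(-2)*M(R) = (√2*√(-2))*(-48 - 12*73) = (√2*(I*√2))*(-48 - 876) = (2*I)*(-924) = -1848*I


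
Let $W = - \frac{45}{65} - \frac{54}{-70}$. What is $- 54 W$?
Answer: $- \frac{1944}{455} \approx -4.2725$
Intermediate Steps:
$W = \frac{36}{455}$ ($W = \left(-45\right) \frac{1}{65} - - \frac{27}{35} = - \frac{9}{13} + \frac{27}{35} = \frac{36}{455} \approx 0.079121$)
$- 54 W = \left(-54\right) \frac{36}{455} = - \frac{1944}{455}$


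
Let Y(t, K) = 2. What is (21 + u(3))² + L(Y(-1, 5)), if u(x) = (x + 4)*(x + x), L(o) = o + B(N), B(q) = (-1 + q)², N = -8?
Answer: 4052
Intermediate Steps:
L(o) = 81 + o (L(o) = o + (-1 - 8)² = o + (-9)² = o + 81 = 81 + o)
u(x) = 2*x*(4 + x) (u(x) = (4 + x)*(2*x) = 2*x*(4 + x))
(21 + u(3))² + L(Y(-1, 5)) = (21 + 2*3*(4 + 3))² + (81 + 2) = (21 + 2*3*7)² + 83 = (21 + 42)² + 83 = 63² + 83 = 3969 + 83 = 4052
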